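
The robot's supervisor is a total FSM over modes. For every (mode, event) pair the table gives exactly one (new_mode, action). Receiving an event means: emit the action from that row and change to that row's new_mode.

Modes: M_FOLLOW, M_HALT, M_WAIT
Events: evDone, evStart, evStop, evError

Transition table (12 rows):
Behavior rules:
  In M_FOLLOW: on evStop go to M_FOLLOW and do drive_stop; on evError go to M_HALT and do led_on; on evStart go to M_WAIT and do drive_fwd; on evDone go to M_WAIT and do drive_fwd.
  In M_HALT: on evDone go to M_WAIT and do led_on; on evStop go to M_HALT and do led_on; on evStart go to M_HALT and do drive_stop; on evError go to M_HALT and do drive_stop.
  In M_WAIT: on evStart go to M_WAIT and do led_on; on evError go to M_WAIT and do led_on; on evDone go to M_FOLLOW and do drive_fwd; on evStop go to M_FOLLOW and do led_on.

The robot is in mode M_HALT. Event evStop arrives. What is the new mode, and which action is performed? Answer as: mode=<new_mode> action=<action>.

mode=M_HALT action=led_on

current mode = M_HALT; filter table to that mode:
  (M_HALT, evDone) → (M_WAIT, led_on)
  (M_HALT, evStop) → (M_HALT, led_on)  ← event matches
  (M_HALT, evStart) → (M_HALT, drive_stop)
  (M_HALT, evError) → (M_HALT, drive_stop)
event = evStop selects (M_HALT, led_on)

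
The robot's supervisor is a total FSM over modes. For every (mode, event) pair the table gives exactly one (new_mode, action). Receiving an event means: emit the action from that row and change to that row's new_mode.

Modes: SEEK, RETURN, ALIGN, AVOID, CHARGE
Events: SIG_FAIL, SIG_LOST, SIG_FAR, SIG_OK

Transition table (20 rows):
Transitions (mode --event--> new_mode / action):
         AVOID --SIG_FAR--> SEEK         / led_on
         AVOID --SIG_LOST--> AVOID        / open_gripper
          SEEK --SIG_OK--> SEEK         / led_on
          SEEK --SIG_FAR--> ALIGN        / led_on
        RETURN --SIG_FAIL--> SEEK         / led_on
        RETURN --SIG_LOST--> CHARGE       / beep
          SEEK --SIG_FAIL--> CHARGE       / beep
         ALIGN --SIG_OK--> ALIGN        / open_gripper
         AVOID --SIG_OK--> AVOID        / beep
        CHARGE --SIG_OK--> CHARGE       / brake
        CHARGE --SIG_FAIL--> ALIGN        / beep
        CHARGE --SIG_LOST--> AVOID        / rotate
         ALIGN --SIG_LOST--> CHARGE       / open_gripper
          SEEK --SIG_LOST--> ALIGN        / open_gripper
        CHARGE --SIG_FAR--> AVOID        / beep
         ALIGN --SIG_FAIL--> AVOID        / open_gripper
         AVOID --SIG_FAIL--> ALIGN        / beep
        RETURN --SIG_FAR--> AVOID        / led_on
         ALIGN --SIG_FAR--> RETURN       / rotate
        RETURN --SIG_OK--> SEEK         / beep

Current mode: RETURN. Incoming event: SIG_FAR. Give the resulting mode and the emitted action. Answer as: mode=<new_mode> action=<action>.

current mode = RETURN; filter table to that mode:
  (RETURN, SIG_FAIL) → (SEEK, led_on)
  (RETURN, SIG_LOST) → (CHARGE, beep)
  (RETURN, SIG_FAR) → (AVOID, led_on)  ← event matches
  (RETURN, SIG_OK) → (SEEK, beep)
event = SIG_FAR selects (AVOID, led_on)

mode=AVOID action=led_on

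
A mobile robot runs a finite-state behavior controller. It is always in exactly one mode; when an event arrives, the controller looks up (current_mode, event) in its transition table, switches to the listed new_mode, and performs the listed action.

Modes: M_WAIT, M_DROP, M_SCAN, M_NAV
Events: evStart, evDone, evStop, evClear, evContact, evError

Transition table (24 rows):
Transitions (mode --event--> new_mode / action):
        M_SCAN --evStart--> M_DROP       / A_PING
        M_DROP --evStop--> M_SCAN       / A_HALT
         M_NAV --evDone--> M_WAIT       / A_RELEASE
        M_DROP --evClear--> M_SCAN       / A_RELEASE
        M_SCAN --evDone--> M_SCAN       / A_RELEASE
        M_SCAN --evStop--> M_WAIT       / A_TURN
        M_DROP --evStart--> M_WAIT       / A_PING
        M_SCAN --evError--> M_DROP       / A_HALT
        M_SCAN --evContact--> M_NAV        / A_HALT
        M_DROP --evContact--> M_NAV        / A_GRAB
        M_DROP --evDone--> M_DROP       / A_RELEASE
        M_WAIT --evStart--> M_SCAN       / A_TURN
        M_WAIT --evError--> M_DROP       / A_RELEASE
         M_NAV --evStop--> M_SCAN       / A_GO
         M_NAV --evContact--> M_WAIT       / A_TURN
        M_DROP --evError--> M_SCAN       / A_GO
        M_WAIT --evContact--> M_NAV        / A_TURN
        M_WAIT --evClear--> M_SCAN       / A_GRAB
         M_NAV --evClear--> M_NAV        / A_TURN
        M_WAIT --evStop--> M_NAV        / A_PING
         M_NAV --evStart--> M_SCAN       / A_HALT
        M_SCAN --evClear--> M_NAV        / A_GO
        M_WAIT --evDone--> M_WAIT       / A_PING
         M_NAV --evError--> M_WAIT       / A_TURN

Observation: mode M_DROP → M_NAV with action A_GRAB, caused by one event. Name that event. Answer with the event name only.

try evStart: (M_DROP, evStart) → (M_WAIT, A_PING)
try evDone: (M_DROP, evDone) → (M_DROP, A_RELEASE)
try evStop: (M_DROP, evStop) → (M_SCAN, A_HALT)
try evClear: (M_DROP, evClear) → (M_SCAN, A_RELEASE)
try evContact: (M_DROP, evContact) → (M_NAV, A_GRAB)  ← matches
try evError: (M_DROP, evError) → (M_SCAN, A_GO)

evContact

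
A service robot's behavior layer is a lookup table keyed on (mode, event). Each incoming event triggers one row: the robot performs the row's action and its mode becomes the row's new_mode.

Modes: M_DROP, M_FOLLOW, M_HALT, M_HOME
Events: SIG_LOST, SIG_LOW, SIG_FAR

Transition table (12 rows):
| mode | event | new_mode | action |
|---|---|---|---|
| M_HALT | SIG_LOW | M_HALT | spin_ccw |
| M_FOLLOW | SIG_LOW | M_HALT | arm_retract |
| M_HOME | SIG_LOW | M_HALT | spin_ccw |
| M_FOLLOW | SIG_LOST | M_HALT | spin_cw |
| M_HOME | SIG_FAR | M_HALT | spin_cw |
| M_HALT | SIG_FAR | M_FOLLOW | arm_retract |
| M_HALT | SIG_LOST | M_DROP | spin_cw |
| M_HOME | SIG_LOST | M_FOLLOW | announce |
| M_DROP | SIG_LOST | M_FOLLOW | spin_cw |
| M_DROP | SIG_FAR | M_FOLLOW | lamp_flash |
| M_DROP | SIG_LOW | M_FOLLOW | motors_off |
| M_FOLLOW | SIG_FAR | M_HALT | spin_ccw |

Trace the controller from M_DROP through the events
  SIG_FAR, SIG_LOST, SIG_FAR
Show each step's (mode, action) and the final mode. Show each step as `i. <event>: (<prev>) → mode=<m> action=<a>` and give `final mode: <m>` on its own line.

final mode: M_FOLLOW

1. SIG_FAR: (M_DROP) → mode=M_FOLLOW action=lamp_flash
2. SIG_LOST: (M_FOLLOW) → mode=M_HALT action=spin_cw
3. SIG_FAR: (M_HALT) → mode=M_FOLLOW action=arm_retract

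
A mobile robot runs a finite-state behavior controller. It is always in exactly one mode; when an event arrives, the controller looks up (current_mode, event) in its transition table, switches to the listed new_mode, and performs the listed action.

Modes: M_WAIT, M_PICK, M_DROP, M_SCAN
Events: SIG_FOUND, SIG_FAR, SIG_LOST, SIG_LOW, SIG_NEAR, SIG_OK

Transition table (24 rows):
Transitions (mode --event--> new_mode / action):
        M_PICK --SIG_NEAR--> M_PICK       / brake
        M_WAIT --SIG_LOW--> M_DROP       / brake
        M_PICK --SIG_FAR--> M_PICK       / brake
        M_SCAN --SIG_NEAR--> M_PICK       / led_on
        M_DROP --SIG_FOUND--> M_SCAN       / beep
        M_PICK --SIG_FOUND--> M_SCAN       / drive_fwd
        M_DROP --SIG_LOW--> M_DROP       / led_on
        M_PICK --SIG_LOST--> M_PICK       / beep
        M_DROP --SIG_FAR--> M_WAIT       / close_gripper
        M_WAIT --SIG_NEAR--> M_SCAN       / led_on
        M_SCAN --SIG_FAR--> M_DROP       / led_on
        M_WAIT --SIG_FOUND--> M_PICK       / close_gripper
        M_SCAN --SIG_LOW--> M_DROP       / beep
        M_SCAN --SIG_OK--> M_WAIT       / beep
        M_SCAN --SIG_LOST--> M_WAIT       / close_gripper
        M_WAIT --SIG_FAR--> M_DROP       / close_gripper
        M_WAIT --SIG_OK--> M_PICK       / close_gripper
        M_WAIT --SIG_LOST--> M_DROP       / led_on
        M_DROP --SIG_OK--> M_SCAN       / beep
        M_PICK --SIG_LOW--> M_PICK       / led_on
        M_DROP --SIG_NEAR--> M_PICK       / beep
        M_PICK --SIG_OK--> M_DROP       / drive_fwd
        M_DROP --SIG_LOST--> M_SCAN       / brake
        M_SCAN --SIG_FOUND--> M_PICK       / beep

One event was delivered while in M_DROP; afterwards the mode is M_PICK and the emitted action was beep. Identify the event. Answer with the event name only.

try SIG_FOUND: (M_DROP, SIG_FOUND) → (M_SCAN, beep)
try SIG_FAR: (M_DROP, SIG_FAR) → (M_WAIT, close_gripper)
try SIG_LOST: (M_DROP, SIG_LOST) → (M_SCAN, brake)
try SIG_LOW: (M_DROP, SIG_LOW) → (M_DROP, led_on)
try SIG_NEAR: (M_DROP, SIG_NEAR) → (M_PICK, beep)  ← matches
try SIG_OK: (M_DROP, SIG_OK) → (M_SCAN, beep)

SIG_NEAR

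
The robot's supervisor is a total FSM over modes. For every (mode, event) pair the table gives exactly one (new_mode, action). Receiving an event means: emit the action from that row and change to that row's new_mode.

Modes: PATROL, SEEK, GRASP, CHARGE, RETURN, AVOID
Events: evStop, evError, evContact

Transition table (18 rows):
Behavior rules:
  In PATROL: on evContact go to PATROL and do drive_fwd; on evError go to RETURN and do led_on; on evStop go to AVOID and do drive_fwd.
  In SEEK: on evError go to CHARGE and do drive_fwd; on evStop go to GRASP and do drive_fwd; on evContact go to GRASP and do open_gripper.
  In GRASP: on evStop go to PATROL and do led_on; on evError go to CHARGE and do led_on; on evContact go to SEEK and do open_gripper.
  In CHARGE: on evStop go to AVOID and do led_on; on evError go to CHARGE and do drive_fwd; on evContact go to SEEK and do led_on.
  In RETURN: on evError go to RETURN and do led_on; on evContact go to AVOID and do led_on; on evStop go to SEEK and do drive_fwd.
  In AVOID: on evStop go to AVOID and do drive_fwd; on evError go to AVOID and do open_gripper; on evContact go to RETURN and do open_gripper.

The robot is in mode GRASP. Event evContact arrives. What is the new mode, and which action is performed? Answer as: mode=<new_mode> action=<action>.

current mode = GRASP; filter table to that mode:
  (GRASP, evStop) → (PATROL, led_on)
  (GRASP, evError) → (CHARGE, led_on)
  (GRASP, evContact) → (SEEK, open_gripper)  ← event matches
event = evContact selects (SEEK, open_gripper)

mode=SEEK action=open_gripper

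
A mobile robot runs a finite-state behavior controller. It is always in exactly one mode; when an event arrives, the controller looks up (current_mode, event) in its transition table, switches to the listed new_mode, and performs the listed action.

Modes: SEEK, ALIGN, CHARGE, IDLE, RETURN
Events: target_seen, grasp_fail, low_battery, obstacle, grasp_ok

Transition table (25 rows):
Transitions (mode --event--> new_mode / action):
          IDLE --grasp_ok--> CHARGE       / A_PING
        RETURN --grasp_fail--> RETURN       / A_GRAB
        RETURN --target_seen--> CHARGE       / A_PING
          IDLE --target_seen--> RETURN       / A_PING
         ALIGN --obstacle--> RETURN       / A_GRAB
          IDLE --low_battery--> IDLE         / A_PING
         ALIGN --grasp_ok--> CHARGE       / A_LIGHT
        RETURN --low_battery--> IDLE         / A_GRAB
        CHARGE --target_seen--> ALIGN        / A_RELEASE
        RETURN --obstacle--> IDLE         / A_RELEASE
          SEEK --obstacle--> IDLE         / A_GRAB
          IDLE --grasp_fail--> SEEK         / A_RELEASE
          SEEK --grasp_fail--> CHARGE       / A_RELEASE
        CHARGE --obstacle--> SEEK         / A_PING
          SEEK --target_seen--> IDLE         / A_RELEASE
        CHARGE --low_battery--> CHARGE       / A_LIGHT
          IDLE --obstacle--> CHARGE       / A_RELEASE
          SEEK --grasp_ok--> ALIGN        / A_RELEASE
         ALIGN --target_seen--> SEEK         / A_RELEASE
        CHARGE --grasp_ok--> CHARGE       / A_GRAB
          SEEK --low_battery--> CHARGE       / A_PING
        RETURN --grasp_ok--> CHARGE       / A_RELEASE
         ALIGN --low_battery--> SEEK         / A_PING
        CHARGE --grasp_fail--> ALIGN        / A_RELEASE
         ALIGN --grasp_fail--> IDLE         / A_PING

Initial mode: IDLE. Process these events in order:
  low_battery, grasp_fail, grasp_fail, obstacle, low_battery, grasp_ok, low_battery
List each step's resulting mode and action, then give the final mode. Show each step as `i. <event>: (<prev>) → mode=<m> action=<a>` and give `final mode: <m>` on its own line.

final mode: CHARGE

1. low_battery: (IDLE) → mode=IDLE action=A_PING
2. grasp_fail: (IDLE) → mode=SEEK action=A_RELEASE
3. grasp_fail: (SEEK) → mode=CHARGE action=A_RELEASE
4. obstacle: (CHARGE) → mode=SEEK action=A_PING
5. low_battery: (SEEK) → mode=CHARGE action=A_PING
6. grasp_ok: (CHARGE) → mode=CHARGE action=A_GRAB
7. low_battery: (CHARGE) → mode=CHARGE action=A_LIGHT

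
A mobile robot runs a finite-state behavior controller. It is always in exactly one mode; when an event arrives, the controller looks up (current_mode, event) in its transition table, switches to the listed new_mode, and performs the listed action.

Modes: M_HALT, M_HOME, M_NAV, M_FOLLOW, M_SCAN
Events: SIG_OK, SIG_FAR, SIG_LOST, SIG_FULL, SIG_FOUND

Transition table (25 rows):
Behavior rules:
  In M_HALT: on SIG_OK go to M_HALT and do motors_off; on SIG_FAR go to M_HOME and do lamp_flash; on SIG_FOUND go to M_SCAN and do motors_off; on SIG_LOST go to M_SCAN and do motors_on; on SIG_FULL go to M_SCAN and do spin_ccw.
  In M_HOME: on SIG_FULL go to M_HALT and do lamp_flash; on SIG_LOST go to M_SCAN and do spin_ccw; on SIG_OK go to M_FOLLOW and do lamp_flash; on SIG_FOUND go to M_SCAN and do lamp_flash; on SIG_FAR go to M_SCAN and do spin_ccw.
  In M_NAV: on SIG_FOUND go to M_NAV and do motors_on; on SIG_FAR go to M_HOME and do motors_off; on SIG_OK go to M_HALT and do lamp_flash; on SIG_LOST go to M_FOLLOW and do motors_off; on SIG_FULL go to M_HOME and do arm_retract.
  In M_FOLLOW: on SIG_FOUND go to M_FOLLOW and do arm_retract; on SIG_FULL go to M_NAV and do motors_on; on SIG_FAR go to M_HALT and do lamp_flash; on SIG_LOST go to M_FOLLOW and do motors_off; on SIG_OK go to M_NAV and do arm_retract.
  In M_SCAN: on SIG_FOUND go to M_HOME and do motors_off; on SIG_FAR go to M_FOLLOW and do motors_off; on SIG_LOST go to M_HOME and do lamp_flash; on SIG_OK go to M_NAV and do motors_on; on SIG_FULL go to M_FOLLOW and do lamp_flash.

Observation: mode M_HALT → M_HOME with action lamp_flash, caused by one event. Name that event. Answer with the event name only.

SIG_FAR

try SIG_OK: (M_HALT, SIG_OK) → (M_HALT, motors_off)
try SIG_FAR: (M_HALT, SIG_FAR) → (M_HOME, lamp_flash)  ← matches
try SIG_LOST: (M_HALT, SIG_LOST) → (M_SCAN, motors_on)
try SIG_FULL: (M_HALT, SIG_FULL) → (M_SCAN, spin_ccw)
try SIG_FOUND: (M_HALT, SIG_FOUND) → (M_SCAN, motors_off)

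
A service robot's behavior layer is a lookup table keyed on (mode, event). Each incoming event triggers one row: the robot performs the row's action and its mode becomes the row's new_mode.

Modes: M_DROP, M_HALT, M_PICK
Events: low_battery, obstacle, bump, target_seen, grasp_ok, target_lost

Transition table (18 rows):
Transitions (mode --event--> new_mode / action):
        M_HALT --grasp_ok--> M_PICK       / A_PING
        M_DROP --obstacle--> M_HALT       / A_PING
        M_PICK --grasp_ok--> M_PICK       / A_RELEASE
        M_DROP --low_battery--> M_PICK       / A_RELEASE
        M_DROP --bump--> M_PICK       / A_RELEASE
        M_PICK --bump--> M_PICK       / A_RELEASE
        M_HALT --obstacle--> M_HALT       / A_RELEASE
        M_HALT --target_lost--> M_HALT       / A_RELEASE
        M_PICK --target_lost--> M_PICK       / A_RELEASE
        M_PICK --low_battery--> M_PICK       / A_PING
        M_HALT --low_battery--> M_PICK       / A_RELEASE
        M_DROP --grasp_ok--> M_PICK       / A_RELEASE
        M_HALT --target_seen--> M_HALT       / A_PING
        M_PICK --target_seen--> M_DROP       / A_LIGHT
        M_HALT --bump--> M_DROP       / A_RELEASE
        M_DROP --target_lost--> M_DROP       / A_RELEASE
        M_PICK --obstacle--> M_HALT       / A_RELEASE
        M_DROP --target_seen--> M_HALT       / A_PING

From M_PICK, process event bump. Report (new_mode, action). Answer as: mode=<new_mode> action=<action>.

current mode = M_PICK; filter table to that mode:
  (M_PICK, grasp_ok) → (M_PICK, A_RELEASE)
  (M_PICK, bump) → (M_PICK, A_RELEASE)  ← event matches
  (M_PICK, target_lost) → (M_PICK, A_RELEASE)
  (M_PICK, low_battery) → (M_PICK, A_PING)
  (M_PICK, target_seen) → (M_DROP, A_LIGHT)
  (M_PICK, obstacle) → (M_HALT, A_RELEASE)
event = bump selects (M_PICK, A_RELEASE)

mode=M_PICK action=A_RELEASE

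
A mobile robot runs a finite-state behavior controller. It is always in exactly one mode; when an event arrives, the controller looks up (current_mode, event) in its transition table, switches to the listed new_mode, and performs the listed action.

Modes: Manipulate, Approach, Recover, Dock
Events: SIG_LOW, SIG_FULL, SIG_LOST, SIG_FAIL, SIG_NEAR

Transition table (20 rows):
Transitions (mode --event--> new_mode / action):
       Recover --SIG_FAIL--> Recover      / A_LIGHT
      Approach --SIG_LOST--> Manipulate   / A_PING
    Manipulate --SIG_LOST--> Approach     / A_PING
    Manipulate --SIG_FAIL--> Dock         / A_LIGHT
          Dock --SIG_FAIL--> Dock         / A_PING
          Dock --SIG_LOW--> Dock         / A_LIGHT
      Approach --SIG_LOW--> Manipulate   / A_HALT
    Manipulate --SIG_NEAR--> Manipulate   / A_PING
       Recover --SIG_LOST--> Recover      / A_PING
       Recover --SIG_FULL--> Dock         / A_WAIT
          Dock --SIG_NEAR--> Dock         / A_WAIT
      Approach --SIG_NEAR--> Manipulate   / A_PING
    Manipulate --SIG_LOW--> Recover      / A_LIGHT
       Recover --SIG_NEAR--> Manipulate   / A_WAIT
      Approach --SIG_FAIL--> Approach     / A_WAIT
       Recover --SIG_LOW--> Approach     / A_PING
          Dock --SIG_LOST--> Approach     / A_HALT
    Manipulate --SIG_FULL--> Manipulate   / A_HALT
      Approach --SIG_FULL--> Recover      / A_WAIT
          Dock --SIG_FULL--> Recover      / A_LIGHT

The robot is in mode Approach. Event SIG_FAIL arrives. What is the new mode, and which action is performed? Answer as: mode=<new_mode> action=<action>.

current mode = Approach; filter table to that mode:
  (Approach, SIG_LOST) → (Manipulate, A_PING)
  (Approach, SIG_LOW) → (Manipulate, A_HALT)
  (Approach, SIG_NEAR) → (Manipulate, A_PING)
  (Approach, SIG_FAIL) → (Approach, A_WAIT)  ← event matches
  (Approach, SIG_FULL) → (Recover, A_WAIT)
event = SIG_FAIL selects (Approach, A_WAIT)

mode=Approach action=A_WAIT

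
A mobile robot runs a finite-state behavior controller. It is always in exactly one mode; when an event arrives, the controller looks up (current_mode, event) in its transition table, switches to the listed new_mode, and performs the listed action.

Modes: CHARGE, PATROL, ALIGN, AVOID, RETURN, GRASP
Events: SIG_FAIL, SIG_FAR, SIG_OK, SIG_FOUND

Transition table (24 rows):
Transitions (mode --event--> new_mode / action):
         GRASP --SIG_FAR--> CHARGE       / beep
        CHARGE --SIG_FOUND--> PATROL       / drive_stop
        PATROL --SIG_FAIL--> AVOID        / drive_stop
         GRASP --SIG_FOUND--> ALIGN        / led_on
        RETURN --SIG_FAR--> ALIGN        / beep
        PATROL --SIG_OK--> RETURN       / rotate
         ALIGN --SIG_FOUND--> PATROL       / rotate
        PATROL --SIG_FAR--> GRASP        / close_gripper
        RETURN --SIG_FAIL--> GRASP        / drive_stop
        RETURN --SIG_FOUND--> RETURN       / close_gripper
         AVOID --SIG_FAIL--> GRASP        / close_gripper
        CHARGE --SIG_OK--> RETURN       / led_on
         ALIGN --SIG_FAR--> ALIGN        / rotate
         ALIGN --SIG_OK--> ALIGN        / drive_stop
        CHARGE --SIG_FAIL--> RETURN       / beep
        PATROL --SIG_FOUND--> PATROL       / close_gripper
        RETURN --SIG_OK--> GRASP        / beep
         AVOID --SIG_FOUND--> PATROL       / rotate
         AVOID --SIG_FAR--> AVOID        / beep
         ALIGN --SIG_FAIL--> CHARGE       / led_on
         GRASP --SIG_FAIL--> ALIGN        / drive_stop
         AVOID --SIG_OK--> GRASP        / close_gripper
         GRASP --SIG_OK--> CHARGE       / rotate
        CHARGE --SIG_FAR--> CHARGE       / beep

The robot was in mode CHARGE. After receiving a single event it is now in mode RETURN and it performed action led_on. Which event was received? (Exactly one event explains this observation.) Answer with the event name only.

try SIG_FAIL: (CHARGE, SIG_FAIL) → (RETURN, beep)
try SIG_FAR: (CHARGE, SIG_FAR) → (CHARGE, beep)
try SIG_OK: (CHARGE, SIG_OK) → (RETURN, led_on)  ← matches
try SIG_FOUND: (CHARGE, SIG_FOUND) → (PATROL, drive_stop)

SIG_OK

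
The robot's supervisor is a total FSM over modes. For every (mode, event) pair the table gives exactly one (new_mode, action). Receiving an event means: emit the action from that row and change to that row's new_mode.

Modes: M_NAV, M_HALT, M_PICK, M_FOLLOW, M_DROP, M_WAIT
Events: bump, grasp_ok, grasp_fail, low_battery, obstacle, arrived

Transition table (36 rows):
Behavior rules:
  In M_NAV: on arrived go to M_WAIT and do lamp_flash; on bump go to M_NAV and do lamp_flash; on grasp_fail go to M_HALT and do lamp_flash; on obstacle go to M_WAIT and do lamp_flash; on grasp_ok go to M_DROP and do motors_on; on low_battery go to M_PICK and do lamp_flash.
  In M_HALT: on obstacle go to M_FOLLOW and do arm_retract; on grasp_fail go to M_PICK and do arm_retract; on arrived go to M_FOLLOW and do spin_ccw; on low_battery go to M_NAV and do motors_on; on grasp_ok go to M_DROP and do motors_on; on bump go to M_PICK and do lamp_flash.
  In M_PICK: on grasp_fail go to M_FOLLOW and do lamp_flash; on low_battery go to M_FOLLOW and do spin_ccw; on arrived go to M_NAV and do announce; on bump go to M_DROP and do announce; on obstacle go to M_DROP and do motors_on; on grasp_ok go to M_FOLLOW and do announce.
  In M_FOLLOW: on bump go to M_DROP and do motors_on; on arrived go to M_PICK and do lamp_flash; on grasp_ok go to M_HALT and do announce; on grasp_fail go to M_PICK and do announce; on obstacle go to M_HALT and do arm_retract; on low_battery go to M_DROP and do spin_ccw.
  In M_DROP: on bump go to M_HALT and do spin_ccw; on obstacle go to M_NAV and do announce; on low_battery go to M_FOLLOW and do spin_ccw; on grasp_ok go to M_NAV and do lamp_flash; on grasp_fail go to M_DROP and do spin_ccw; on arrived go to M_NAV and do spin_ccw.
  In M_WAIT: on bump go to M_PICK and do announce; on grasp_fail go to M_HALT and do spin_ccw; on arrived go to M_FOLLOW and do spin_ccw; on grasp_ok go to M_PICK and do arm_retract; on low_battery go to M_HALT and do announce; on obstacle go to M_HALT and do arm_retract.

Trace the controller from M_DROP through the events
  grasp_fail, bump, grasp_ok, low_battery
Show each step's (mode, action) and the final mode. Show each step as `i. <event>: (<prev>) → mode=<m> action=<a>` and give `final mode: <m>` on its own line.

1. grasp_fail: (M_DROP) → mode=M_DROP action=spin_ccw
2. bump: (M_DROP) → mode=M_HALT action=spin_ccw
3. grasp_ok: (M_HALT) → mode=M_DROP action=motors_on
4. low_battery: (M_DROP) → mode=M_FOLLOW action=spin_ccw

final mode: M_FOLLOW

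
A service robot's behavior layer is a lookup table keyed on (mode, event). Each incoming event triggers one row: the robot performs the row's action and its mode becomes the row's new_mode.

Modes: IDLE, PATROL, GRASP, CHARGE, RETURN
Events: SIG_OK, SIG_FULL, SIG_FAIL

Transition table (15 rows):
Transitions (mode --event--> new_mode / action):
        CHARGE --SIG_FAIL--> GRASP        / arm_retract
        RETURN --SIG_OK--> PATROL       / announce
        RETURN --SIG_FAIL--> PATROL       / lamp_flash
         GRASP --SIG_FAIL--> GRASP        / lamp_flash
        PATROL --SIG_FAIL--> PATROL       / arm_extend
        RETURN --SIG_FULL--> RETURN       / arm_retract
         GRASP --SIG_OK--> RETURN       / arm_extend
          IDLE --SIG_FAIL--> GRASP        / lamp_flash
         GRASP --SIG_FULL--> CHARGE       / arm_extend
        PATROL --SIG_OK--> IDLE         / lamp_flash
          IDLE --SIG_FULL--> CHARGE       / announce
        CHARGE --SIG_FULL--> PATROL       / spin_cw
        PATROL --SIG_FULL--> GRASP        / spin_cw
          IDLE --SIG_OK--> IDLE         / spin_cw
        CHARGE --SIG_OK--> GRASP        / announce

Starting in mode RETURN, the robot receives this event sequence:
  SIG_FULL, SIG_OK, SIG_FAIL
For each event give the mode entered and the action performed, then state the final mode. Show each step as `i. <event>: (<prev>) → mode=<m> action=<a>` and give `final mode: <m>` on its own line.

1. SIG_FULL: (RETURN) → mode=RETURN action=arm_retract
2. SIG_OK: (RETURN) → mode=PATROL action=announce
3. SIG_FAIL: (PATROL) → mode=PATROL action=arm_extend

final mode: PATROL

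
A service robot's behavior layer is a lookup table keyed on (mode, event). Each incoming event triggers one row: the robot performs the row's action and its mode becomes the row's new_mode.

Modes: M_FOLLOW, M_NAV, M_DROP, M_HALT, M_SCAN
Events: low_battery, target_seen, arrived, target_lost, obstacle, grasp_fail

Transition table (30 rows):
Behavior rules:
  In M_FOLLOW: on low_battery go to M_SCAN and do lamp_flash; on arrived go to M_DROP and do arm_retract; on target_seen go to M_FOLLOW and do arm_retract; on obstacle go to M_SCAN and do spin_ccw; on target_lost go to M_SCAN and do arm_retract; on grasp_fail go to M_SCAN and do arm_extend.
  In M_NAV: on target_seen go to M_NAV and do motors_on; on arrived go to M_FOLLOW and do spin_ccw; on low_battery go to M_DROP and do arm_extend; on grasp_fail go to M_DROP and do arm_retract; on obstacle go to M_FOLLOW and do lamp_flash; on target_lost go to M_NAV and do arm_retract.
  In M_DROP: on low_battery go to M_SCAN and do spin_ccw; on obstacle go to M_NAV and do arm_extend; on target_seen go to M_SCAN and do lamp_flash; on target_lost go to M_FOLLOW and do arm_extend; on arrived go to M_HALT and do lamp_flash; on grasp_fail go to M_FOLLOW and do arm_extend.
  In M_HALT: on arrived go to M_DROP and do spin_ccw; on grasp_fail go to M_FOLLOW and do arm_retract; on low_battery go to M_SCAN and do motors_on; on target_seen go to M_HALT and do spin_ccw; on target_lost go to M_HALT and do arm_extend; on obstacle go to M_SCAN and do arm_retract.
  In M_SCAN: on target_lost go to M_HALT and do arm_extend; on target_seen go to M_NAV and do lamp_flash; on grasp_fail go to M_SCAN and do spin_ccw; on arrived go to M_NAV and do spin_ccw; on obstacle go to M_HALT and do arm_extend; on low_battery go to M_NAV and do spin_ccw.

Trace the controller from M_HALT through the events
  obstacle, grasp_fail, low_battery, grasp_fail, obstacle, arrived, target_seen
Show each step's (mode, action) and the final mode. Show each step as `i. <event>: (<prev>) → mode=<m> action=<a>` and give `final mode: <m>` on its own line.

final mode: M_FOLLOW

1. obstacle: (M_HALT) → mode=M_SCAN action=arm_retract
2. grasp_fail: (M_SCAN) → mode=M_SCAN action=spin_ccw
3. low_battery: (M_SCAN) → mode=M_NAV action=spin_ccw
4. grasp_fail: (M_NAV) → mode=M_DROP action=arm_retract
5. obstacle: (M_DROP) → mode=M_NAV action=arm_extend
6. arrived: (M_NAV) → mode=M_FOLLOW action=spin_ccw
7. target_seen: (M_FOLLOW) → mode=M_FOLLOW action=arm_retract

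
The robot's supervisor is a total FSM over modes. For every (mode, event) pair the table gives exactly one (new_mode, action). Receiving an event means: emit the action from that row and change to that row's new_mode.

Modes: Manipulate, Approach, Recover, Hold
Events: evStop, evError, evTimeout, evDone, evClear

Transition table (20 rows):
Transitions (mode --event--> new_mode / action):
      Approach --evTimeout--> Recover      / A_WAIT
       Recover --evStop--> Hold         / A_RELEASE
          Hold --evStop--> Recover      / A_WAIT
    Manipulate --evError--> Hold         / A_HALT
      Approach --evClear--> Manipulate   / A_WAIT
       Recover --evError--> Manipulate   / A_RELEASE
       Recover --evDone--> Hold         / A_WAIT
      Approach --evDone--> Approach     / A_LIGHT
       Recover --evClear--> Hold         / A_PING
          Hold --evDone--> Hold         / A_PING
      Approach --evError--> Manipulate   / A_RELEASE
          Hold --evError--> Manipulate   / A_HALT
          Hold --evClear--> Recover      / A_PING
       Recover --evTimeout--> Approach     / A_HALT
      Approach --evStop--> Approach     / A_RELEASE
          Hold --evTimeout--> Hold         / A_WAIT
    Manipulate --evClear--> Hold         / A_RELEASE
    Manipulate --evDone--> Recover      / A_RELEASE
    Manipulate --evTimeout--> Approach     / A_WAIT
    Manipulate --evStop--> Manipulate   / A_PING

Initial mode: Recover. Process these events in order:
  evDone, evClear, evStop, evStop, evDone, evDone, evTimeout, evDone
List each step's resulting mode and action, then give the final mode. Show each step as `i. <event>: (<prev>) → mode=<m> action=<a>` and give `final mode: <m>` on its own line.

1. evDone: (Recover) → mode=Hold action=A_WAIT
2. evClear: (Hold) → mode=Recover action=A_PING
3. evStop: (Recover) → mode=Hold action=A_RELEASE
4. evStop: (Hold) → mode=Recover action=A_WAIT
5. evDone: (Recover) → mode=Hold action=A_WAIT
6. evDone: (Hold) → mode=Hold action=A_PING
7. evTimeout: (Hold) → mode=Hold action=A_WAIT
8. evDone: (Hold) → mode=Hold action=A_PING

final mode: Hold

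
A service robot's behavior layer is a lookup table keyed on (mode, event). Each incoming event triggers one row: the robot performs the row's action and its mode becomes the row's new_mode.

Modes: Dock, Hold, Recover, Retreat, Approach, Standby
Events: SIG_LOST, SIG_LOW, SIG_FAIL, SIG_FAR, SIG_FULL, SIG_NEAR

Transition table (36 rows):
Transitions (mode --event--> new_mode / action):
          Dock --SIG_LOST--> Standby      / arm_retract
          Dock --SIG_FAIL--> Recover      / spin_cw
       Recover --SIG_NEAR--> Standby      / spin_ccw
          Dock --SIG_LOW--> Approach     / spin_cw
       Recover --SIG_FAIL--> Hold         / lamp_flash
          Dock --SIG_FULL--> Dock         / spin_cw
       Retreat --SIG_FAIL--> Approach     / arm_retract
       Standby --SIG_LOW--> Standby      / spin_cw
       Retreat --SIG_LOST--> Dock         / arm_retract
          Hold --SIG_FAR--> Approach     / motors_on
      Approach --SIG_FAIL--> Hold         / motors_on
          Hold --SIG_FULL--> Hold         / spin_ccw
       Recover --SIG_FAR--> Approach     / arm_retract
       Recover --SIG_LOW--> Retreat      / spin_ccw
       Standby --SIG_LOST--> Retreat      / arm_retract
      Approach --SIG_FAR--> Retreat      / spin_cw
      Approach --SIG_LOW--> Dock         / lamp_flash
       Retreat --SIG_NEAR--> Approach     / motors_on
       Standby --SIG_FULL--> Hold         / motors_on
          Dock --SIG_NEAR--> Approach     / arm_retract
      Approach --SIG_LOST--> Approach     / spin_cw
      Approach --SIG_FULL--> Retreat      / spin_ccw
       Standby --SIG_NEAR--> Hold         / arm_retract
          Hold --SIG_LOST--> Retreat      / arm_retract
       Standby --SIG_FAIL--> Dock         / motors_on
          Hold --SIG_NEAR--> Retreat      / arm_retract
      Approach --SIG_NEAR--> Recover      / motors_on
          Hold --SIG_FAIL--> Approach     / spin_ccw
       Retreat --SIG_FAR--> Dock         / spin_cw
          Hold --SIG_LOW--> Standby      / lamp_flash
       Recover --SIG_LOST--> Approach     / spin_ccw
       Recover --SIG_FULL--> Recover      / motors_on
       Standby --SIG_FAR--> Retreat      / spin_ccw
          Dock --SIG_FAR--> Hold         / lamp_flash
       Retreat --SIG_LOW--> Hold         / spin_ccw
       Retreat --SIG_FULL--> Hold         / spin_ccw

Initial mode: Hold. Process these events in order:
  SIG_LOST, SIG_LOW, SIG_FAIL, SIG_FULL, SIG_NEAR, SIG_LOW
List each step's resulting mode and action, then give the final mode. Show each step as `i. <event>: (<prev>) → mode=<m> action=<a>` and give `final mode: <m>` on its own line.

1. SIG_LOST: (Hold) → mode=Retreat action=arm_retract
2. SIG_LOW: (Retreat) → mode=Hold action=spin_ccw
3. SIG_FAIL: (Hold) → mode=Approach action=spin_ccw
4. SIG_FULL: (Approach) → mode=Retreat action=spin_ccw
5. SIG_NEAR: (Retreat) → mode=Approach action=motors_on
6. SIG_LOW: (Approach) → mode=Dock action=lamp_flash

final mode: Dock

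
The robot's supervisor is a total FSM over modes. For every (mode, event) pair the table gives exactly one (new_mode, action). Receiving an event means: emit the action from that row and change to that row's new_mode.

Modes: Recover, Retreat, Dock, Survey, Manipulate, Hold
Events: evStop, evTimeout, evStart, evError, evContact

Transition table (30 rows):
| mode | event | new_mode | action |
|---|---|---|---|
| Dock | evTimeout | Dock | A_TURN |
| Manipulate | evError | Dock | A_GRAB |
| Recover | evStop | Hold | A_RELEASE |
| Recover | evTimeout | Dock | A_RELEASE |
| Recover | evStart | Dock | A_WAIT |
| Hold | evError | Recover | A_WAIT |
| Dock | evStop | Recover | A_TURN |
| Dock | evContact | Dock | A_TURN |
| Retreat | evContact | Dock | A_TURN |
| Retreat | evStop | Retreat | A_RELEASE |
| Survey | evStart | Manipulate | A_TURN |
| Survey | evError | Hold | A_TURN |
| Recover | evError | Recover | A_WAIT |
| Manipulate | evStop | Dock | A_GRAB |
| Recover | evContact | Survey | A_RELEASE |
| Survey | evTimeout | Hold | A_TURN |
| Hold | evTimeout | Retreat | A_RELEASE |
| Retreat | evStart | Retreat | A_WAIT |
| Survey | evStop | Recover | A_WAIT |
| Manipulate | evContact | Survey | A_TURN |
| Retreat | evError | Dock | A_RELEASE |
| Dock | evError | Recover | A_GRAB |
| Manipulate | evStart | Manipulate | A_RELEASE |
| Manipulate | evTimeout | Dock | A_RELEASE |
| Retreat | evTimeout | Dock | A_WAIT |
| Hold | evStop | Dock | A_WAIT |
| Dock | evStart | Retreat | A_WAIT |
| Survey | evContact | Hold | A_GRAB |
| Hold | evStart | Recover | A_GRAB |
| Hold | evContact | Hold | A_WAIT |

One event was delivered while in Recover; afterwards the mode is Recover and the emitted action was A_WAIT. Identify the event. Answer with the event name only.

evError

try evStop: (Recover, evStop) → (Hold, A_RELEASE)
try evTimeout: (Recover, evTimeout) → (Dock, A_RELEASE)
try evStart: (Recover, evStart) → (Dock, A_WAIT)
try evError: (Recover, evError) → (Recover, A_WAIT)  ← matches
try evContact: (Recover, evContact) → (Survey, A_RELEASE)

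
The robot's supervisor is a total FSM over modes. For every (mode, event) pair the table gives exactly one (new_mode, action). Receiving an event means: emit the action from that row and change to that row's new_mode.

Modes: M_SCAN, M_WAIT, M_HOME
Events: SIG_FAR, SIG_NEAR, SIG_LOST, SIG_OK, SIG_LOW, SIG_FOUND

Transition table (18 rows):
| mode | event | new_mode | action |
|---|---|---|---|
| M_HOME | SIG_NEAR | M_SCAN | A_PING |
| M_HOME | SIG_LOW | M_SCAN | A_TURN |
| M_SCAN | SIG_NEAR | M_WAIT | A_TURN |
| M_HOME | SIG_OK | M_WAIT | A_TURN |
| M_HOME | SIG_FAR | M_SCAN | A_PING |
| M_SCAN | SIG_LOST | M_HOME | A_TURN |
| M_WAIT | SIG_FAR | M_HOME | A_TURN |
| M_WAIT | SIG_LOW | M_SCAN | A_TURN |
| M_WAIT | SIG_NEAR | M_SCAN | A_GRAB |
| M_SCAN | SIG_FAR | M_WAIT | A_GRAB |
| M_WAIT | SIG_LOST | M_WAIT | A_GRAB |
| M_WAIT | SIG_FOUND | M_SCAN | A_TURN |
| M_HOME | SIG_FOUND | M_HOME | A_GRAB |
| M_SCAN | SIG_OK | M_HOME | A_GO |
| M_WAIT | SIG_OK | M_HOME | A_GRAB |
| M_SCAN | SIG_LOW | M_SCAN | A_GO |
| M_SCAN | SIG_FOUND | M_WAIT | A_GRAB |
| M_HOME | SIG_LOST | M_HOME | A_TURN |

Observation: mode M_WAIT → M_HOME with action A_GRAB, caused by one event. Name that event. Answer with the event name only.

SIG_OK

try SIG_FAR: (M_WAIT, SIG_FAR) → (M_HOME, A_TURN)
try SIG_NEAR: (M_WAIT, SIG_NEAR) → (M_SCAN, A_GRAB)
try SIG_LOST: (M_WAIT, SIG_LOST) → (M_WAIT, A_GRAB)
try SIG_OK: (M_WAIT, SIG_OK) → (M_HOME, A_GRAB)  ← matches
try SIG_LOW: (M_WAIT, SIG_LOW) → (M_SCAN, A_TURN)
try SIG_FOUND: (M_WAIT, SIG_FOUND) → (M_SCAN, A_TURN)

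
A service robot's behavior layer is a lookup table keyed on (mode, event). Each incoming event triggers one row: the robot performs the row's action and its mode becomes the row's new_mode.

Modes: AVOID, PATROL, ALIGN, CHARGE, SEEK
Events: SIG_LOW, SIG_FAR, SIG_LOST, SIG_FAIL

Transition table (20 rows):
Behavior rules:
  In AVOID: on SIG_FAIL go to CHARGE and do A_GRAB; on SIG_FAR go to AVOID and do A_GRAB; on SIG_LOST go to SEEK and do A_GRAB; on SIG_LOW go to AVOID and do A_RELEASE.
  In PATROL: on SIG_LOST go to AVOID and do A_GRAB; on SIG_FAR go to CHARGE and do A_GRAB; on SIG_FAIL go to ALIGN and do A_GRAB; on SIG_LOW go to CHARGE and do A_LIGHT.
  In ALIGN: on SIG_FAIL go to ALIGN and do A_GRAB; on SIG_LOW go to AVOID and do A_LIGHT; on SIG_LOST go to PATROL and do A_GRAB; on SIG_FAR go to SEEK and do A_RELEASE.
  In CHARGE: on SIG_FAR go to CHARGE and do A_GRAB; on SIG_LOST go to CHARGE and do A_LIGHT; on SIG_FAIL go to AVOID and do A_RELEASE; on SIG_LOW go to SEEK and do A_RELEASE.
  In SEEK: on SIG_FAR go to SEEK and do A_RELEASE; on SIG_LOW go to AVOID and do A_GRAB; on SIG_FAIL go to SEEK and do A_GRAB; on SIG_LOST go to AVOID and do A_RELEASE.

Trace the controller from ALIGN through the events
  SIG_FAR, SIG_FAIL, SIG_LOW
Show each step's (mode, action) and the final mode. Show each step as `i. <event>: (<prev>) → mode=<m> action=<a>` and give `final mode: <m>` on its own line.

1. SIG_FAR: (ALIGN) → mode=SEEK action=A_RELEASE
2. SIG_FAIL: (SEEK) → mode=SEEK action=A_GRAB
3. SIG_LOW: (SEEK) → mode=AVOID action=A_GRAB

final mode: AVOID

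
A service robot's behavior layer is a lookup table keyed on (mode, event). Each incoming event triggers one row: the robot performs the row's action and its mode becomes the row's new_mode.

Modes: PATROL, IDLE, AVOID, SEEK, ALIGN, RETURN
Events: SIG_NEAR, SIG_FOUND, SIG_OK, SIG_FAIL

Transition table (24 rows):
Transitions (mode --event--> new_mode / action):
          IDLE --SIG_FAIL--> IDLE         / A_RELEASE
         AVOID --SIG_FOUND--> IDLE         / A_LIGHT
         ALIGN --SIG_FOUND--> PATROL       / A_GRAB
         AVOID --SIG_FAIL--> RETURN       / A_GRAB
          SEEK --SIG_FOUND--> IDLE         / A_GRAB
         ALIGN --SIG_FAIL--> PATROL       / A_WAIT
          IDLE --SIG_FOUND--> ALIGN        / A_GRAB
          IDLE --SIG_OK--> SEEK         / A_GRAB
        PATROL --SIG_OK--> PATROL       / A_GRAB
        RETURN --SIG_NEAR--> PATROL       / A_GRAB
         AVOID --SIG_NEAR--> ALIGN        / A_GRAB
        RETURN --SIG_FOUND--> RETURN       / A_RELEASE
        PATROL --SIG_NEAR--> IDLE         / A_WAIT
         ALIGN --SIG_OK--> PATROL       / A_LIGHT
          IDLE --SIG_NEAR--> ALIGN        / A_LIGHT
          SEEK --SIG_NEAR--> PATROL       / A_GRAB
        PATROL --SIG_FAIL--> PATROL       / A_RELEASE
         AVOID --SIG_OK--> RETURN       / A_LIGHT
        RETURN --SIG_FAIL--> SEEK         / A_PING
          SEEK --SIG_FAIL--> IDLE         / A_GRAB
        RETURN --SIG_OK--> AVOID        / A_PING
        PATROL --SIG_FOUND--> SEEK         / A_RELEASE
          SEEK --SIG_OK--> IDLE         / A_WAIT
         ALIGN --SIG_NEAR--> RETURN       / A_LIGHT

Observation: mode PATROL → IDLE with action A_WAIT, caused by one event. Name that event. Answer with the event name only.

try SIG_NEAR: (PATROL, SIG_NEAR) → (IDLE, A_WAIT)  ← matches
try SIG_FOUND: (PATROL, SIG_FOUND) → (SEEK, A_RELEASE)
try SIG_OK: (PATROL, SIG_OK) → (PATROL, A_GRAB)
try SIG_FAIL: (PATROL, SIG_FAIL) → (PATROL, A_RELEASE)

SIG_NEAR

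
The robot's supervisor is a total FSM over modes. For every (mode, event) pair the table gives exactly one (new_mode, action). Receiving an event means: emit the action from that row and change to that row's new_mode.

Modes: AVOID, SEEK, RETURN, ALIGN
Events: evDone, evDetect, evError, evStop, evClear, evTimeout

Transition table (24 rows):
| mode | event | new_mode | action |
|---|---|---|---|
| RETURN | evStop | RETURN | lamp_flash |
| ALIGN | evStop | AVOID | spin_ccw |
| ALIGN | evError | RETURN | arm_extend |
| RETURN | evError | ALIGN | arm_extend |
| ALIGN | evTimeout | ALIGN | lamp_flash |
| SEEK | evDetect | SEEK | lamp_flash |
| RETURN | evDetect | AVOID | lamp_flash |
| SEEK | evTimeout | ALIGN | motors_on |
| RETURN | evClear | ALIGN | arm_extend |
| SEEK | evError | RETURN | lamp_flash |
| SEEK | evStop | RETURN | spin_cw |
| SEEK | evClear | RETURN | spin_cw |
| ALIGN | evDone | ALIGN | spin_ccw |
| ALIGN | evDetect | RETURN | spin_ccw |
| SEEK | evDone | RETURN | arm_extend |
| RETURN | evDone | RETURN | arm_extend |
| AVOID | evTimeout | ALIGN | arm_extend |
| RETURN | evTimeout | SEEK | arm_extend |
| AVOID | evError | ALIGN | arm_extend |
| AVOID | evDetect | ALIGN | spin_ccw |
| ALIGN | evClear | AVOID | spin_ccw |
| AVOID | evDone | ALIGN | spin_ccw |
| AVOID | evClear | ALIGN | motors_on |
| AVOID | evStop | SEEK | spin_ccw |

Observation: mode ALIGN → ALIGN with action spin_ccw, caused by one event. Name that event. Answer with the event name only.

try evDone: (ALIGN, evDone) → (ALIGN, spin_ccw)  ← matches
try evDetect: (ALIGN, evDetect) → (RETURN, spin_ccw)
try evError: (ALIGN, evError) → (RETURN, arm_extend)
try evStop: (ALIGN, evStop) → (AVOID, spin_ccw)
try evClear: (ALIGN, evClear) → (AVOID, spin_ccw)
try evTimeout: (ALIGN, evTimeout) → (ALIGN, lamp_flash)

evDone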